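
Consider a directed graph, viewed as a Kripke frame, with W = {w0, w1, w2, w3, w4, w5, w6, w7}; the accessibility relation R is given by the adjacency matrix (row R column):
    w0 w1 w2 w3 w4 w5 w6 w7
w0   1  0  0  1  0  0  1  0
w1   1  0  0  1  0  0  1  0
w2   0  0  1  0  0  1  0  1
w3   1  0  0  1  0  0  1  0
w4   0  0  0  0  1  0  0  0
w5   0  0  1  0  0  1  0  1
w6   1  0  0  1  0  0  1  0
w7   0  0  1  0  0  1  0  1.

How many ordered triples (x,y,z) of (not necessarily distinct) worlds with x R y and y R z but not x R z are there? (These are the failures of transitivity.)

0

R is transitive; there are no such tuples.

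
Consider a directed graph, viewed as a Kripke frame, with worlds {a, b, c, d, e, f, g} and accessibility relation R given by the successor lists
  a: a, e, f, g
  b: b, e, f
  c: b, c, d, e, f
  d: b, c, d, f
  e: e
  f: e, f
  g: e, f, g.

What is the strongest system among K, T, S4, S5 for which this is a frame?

T

Reflexive (axiom T): yes — every world is R-related to itself.
Transitive (axiom 4): no — d R b and b R e, but not d R e.
Euclidean (axiom 5): no — a R e and a R f, but not e R f.
So F validates K, T; S4 would additionally require R to be transitive. The strongest is T.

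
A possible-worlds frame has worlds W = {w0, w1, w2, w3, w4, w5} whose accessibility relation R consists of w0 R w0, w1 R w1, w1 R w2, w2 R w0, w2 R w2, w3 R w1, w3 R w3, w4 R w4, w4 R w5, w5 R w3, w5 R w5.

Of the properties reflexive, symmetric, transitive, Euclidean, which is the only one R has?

Reflexive: yes — every world is R-related to itself.
Symmetric: no — w1 R w2 but not w2 R w1.
Transitive: no — w1 R w2 and w2 R w0, but not w1 R w0.
Euclidean: no — w1 R w2 and w1 R w1, but not w2 R w1.
Only reflexive holds.

reflexive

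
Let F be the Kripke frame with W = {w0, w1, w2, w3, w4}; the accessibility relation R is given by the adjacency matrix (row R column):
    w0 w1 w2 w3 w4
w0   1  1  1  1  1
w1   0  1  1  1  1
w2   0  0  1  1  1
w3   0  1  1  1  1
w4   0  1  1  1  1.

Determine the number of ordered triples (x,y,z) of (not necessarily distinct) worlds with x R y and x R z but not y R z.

Enumerating: (w0,w1,w0), (w0,w2,w0), (w0,w2,w1), (w0,w3,w0), (w0,w4,w0), (w1,w2,w1), (w3,w2,w1), (w4,w2,w1).

8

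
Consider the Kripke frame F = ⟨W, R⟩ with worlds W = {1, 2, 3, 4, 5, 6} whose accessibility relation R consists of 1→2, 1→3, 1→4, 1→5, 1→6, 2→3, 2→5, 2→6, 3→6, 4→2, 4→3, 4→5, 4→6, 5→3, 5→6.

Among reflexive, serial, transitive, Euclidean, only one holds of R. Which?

Reflexive: no — 1 is not related to itself.
Serial: no — 6 has no R-successor.
Transitive: yes — every two-step R-path is closed by a direct edge.
Euclidean: no — 1 R 2 and 1 R 4, but not 2 R 4.
Only transitive holds.

transitive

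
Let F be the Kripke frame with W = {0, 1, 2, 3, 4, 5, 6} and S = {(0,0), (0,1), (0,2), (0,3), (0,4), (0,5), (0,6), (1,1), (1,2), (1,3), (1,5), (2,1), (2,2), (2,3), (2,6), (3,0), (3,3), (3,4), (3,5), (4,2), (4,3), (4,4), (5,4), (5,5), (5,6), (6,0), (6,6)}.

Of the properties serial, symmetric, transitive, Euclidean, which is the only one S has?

serial

Serial: yes — every world has a successor (e.g. 0 S 0).
Symmetric: no — 0 S 1 but not 1 S 0.
Transitive: no — 1 S 2 and 2 S 6, but not 1 S 6.
Euclidean: no — 0 S 1 and 0 S 4, but not 1 S 4.
Only serial holds.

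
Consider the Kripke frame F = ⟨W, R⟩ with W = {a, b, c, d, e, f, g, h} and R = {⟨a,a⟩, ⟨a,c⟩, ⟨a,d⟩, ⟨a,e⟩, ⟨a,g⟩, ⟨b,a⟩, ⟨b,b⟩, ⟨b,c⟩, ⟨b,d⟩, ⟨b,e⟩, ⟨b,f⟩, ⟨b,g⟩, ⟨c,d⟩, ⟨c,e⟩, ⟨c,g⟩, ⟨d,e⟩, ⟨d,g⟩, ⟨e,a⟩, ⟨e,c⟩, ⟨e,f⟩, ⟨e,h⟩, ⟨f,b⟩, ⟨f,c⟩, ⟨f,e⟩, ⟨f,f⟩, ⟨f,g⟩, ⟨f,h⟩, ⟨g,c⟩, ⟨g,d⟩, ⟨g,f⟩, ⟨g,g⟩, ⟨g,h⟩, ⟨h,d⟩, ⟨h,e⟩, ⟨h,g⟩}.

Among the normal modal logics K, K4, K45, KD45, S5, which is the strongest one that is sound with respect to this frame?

Transitive (axiom 4): no — a R e and e R f, but not a R f.
Euclidean (axiom 5): no — a R d and a R c, but not d R c.
Serial (axiom D): yes — every world has a successor (e.g. a R a).
Reflexive (axiom T): no — c is not related to itself.
So F validates K; K4 would additionally require R to be transitive. The strongest is K.

K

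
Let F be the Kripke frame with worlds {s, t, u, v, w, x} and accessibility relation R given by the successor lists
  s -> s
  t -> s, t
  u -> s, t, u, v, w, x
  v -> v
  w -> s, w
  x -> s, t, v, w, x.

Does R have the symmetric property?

No

Symmetric: no — t R s but not s R t.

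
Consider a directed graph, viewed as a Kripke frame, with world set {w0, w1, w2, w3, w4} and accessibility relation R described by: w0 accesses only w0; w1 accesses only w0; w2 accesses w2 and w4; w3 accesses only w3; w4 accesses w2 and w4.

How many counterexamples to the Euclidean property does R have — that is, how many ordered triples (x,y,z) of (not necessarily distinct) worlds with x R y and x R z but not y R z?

0

R is Euclidean; there are no such tuples.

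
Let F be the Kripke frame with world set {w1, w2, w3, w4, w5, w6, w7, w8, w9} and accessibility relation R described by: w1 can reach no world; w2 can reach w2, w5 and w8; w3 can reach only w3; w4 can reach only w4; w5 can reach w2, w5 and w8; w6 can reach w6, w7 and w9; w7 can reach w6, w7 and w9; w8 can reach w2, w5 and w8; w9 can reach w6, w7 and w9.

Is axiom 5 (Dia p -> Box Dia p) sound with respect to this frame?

The schema 5 characterises exactly the Euclidean frames.
Euclidean: yes — any two successors of a common world are R-related.

Yes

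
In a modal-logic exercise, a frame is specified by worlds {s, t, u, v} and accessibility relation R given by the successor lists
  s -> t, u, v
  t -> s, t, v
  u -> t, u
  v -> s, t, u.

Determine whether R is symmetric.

Symmetric: no — s R u but not u R s.

No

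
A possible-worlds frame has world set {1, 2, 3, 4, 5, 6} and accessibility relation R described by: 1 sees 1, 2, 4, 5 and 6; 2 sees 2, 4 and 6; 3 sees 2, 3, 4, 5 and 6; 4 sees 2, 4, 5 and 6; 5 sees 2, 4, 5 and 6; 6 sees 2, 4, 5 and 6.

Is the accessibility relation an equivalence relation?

Reflexive: yes — every world is R-related to itself.
Symmetric: no — 1 R 2 but not 2 R 1.
Transitive: no — 2 R 4 and 4 R 5, but not 2 R 5.
So R is not an equivalence relation.

No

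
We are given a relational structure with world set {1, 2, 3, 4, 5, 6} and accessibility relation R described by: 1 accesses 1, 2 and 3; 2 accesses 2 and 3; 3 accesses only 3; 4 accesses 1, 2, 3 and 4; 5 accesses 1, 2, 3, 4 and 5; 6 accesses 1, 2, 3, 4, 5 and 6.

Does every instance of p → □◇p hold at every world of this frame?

The schema B characterises exactly the symmetric frames.
Symmetric: no — 1 R 2 but not 2 R 1.

No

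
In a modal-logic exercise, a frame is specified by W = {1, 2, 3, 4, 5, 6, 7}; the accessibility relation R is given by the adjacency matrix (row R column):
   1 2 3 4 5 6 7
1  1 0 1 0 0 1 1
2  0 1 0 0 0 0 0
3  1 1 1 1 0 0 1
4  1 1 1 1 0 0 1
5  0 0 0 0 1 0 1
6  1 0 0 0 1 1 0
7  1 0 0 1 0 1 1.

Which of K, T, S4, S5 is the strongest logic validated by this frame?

T

Reflexive (axiom T): yes — every world is R-related to itself.
Transitive (axiom 4): no — 1 R 3 and 3 R 2, but not 1 R 2.
Euclidean (axiom 5): no — 1 R 3 and 1 R 6, but not 3 R 6.
So F validates K, T; S4 would additionally require R to be transitive. The strongest is T.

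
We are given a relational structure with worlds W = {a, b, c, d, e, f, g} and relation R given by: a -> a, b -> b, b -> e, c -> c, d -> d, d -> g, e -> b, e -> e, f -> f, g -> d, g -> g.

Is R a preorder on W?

Reflexive: yes — every world is R-related to itself.
Transitive: yes — every two-step R-path is closed by a direct edge.
So R is a preorder.

Yes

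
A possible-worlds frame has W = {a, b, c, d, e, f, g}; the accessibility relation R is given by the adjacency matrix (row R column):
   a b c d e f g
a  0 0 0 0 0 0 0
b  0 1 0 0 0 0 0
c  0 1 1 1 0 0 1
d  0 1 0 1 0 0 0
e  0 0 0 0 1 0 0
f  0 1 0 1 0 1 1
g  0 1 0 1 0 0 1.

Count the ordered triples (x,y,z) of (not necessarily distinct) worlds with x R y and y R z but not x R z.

0

R is transitive; there are no such tuples.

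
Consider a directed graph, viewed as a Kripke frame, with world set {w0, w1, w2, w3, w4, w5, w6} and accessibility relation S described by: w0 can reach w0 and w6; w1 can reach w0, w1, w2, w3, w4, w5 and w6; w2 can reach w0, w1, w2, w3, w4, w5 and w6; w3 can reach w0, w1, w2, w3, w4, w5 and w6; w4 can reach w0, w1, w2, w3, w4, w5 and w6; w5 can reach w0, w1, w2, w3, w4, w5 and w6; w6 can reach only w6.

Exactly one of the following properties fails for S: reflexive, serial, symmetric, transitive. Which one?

Reflexive: yes — every world is S-related to itself.
Serial: yes — every world has a successor (e.g. w0 S w0).
Symmetric: no — w0 S w6 but not w6 S w0.
Transitive: yes — every two-step S-path is closed by a direct edge.
Only symmetric fails.

symmetric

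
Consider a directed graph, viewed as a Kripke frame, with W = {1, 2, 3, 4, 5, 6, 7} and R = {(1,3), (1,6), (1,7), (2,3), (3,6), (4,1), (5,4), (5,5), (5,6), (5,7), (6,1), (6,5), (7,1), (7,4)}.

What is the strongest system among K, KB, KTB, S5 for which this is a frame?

K

Symmetric (axiom B): no — 1 R 3 but not 3 R 1.
Reflexive (axiom T): no — 1 is not related to itself.
Euclidean (axiom 5): no — 1 R 3 and 1 R 7, but not 3 R 7.
So F validates K; KB would additionally require R to be symmetric. The strongest is K.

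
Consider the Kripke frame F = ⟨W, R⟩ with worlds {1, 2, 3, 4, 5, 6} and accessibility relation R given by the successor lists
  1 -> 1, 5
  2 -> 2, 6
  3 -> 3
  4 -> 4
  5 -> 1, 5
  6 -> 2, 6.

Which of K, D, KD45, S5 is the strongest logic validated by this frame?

S5

Serial (axiom D): yes — every world has a successor (e.g. 1 R 1).
Euclidean (axiom 5): yes — any two successors of a common world are R-related.
Transitive (axiom 4): yes — every two-step R-path is closed by a direct edge.
Reflexive (axiom T): yes — every world is R-related to itself.
So F validates K, D, KD45, S5. The strongest is S5.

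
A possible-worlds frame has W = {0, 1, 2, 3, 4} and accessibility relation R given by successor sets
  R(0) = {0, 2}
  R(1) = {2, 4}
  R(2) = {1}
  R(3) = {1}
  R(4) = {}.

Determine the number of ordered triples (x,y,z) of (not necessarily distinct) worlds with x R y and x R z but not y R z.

Enumerating: (0,2,0), (0,2,2), (1,2,2), (1,2,4), (1,4,2), (1,4,4), (2,1,1), (3,1,1).

8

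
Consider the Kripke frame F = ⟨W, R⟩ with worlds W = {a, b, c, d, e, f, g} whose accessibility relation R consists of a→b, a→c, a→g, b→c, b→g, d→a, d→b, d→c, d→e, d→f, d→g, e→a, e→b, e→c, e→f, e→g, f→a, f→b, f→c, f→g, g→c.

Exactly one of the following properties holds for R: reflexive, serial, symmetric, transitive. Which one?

transitive

Reflexive: no — a is not related to itself.
Serial: no — c has no R-successor.
Symmetric: no — a R b but not b R a.
Transitive: yes — every two-step R-path is closed by a direct edge.
Only transitive holds.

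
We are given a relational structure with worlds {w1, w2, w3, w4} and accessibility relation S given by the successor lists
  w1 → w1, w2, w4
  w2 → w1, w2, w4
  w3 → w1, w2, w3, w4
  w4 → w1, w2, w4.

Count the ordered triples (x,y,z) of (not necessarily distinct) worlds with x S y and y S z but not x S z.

0

S is transitive; there are no such tuples.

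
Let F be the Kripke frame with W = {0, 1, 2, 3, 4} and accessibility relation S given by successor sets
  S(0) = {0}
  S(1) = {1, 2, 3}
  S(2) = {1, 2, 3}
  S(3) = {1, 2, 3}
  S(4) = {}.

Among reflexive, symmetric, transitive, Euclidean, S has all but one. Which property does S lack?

Reflexive: no — 4 is not related to itself.
Symmetric: yes — every pair in S has its reverse in S.
Transitive: yes — every two-step S-path is closed by a direct edge.
Euclidean: yes — any two successors of a common world are S-related.
Only reflexive fails.

reflexive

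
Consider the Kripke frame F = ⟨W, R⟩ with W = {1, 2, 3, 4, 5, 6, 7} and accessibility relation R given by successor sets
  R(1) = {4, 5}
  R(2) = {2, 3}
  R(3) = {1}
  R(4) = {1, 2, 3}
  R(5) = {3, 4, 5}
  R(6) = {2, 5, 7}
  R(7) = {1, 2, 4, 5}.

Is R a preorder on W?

Reflexive: no — 1 is not related to itself.
Transitive: no — 1 R 4 and 4 R 2, but not 1 R 2.
So R is not a preorder.

No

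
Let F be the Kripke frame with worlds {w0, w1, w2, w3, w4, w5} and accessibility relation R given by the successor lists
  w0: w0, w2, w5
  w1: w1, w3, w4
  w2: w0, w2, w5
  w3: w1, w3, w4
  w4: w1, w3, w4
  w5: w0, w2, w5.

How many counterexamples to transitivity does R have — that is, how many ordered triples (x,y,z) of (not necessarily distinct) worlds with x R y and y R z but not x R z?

R is transitive; there are no such tuples.

0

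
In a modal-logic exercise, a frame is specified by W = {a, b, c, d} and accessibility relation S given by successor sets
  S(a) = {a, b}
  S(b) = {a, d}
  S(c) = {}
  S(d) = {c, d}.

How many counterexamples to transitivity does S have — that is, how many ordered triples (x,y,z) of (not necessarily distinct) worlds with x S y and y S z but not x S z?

Enumerating: (a,b,d), (b,a,b), (b,d,c).

3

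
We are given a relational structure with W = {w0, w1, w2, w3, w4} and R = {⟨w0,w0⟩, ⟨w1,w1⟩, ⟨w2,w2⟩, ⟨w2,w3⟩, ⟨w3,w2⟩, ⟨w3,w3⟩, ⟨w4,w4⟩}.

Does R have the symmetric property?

Yes

Symmetric: yes — every pair in R has its reverse in R.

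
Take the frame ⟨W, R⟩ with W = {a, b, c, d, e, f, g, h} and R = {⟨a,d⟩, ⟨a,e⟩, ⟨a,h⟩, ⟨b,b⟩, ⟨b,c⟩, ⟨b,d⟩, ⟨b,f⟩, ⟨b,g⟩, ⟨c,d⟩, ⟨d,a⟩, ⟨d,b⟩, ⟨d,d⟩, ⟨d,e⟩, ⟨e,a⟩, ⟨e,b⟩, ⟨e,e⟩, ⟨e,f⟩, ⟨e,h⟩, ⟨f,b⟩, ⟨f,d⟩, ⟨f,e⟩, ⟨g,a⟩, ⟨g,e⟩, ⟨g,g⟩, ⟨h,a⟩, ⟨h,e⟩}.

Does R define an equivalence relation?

No

Reflexive: no — a is not related to itself.
Symmetric: no — b R c but not c R b.
Transitive: no — a R d and d R b, but not a R b.
So R is not an equivalence relation.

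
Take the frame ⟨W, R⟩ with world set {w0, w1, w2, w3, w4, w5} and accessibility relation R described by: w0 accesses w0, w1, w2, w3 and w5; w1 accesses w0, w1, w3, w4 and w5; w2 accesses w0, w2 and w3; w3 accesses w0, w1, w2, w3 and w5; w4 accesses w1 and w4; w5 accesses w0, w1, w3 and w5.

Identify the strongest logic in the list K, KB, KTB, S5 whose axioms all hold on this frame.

Symmetric (axiom B): yes — every pair in R has its reverse in R.
Reflexive (axiom T): yes — every world is R-related to itself.
Euclidean (axiom 5): no — w0 R w1 and w0 R w2, but not w1 R w2.
So F validates K, KB, KTB; S5 would additionally require R to be Euclidean. The strongest is KTB.

KTB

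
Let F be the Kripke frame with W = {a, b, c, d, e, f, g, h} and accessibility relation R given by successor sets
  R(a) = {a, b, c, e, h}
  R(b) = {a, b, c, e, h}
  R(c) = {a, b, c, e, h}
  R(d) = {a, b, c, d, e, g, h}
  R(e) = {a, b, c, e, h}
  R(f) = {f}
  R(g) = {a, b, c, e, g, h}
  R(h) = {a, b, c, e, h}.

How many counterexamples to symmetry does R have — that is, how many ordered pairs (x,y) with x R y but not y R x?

11

Enumerating: (d,a), (d,b), (d,c), (d,e), (d,g), (d,h), (g,a), (g,b), (g,c), (g,e), (g,h).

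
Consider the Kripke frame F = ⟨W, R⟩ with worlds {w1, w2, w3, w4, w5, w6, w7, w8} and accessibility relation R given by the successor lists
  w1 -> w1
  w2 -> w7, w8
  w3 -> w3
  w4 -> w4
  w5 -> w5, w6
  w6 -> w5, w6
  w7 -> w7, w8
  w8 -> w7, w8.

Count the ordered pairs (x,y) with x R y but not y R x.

2

Enumerating: (w2,w7), (w2,w8).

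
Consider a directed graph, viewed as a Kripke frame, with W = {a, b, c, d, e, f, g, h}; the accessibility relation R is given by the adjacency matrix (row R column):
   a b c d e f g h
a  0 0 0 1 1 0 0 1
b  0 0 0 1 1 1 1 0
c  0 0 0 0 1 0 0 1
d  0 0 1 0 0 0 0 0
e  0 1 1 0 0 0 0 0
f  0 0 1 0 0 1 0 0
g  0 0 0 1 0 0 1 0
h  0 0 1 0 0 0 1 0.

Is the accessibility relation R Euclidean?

No

Euclidean: no — a R d and a R e, but not d R e.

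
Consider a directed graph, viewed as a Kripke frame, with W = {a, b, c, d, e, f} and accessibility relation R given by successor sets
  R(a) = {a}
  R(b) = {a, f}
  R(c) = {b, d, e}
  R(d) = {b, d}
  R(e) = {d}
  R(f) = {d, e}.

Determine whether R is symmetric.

No

Symmetric: no — b R a but not a R b.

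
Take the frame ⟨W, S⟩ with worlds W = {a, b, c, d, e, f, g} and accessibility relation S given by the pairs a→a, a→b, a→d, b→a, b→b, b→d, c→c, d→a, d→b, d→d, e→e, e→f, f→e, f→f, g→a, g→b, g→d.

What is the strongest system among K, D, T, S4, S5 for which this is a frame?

Serial (axiom D): yes — every world has a successor (e.g. a S a).
Reflexive (axiom T): no — g is not related to itself.
Transitive (axiom 4): yes — every two-step S-path is closed by a direct edge.
Euclidean (axiom 5): yes — any two successors of a common world are S-related.
So F validates K, D; T would additionally require S to be reflexive. The strongest is D.

D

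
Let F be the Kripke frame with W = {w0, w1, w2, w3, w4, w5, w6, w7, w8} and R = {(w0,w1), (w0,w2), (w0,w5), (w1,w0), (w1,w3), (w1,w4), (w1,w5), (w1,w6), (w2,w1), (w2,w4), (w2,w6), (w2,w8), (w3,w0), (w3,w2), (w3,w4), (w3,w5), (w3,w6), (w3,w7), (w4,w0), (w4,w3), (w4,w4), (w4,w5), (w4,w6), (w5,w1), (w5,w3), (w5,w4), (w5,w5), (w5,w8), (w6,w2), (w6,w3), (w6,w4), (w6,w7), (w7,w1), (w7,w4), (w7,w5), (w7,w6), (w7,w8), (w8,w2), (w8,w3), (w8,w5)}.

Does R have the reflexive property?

Reflexive: no — w0 is not related to itself.

No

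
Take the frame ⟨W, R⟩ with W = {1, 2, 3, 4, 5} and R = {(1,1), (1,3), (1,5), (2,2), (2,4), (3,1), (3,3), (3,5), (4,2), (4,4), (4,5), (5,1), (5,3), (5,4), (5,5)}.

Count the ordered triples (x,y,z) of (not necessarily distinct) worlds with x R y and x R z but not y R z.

6

Enumerating: (4,2,5), (4,5,2), (5,1,4), (5,3,4), (5,4,1), (5,4,3).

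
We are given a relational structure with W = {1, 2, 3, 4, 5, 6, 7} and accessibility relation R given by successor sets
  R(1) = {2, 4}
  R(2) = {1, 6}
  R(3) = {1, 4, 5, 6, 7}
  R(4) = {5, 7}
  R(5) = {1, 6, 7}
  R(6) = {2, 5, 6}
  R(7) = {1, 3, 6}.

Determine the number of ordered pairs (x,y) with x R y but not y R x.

Enumerating: (1,4), (3,1), (3,4), (3,5), (3,6), (4,5), (4,7), (5,1), (5,7), (7,1), (7,6).

11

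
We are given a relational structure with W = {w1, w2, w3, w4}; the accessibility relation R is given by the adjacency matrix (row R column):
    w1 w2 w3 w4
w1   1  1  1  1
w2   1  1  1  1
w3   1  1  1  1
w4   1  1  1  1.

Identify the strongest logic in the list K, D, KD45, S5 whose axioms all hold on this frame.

S5

Serial (axiom D): yes — every world has a successor (e.g. w1 R w1).
Euclidean (axiom 5): yes — any two successors of a common world are R-related.
Transitive (axiom 4): yes — every two-step R-path is closed by a direct edge.
Reflexive (axiom T): yes — every world is R-related to itself.
So F validates K, D, KD45, S5. The strongest is S5.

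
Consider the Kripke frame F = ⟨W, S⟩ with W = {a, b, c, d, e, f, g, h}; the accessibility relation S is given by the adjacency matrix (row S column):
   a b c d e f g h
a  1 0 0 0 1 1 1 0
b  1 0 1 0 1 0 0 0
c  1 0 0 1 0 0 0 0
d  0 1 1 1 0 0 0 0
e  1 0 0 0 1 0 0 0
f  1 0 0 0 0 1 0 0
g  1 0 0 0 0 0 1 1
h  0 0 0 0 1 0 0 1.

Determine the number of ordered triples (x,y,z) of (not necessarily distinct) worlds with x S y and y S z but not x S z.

20

Enumerating: (a,g,h), (b,a,f), (b,a,g), (b,c,d), (c,a,e), (c,a,f), (c,a,g), (c,d,b), (c,d,c), (d,b,a), (d,b,e), (d,c,a), … and 8 more.
Total: 20.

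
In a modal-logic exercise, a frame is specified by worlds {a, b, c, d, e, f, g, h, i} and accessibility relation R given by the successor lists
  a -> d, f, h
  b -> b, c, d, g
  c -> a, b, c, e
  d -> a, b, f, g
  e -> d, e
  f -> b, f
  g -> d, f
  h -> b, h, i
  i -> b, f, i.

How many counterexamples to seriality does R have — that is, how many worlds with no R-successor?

R is serial; there are no such worlds.

0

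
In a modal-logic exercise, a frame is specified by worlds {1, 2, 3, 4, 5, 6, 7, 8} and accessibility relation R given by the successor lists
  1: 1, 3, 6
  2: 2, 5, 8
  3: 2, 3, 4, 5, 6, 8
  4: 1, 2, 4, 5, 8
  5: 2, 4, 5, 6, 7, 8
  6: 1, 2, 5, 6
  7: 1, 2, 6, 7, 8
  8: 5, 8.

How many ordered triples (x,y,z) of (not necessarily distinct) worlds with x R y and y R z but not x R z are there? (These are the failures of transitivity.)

32

Enumerating: (1,3,2), (1,3,4), (1,3,5), (1,3,8), (1,6,2), (1,6,5), (2,5,4), (2,5,6), (2,5,7), (3,4,1), (3,5,7), (3,6,1), … and 20 more.
Total: 32.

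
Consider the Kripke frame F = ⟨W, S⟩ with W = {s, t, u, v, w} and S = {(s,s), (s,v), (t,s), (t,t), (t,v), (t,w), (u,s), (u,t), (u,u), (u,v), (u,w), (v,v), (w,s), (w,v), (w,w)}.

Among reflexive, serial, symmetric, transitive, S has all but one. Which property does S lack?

symmetric

Reflexive: yes — every world is S-related to itself.
Serial: yes — every world has a successor (e.g. s S s).
Symmetric: no — s S v but not v S s.
Transitive: yes — every two-step S-path is closed by a direct edge.
Only symmetric fails.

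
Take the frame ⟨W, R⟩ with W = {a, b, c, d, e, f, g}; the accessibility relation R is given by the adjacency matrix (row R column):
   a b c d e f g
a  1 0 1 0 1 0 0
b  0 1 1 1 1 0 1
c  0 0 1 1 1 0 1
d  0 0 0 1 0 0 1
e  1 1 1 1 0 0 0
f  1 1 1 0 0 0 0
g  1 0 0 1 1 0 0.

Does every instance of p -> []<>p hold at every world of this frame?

By correspondence theory, B is valid on a frame iff R is symmetric.
Symmetric: no — a R c but not c R a.

No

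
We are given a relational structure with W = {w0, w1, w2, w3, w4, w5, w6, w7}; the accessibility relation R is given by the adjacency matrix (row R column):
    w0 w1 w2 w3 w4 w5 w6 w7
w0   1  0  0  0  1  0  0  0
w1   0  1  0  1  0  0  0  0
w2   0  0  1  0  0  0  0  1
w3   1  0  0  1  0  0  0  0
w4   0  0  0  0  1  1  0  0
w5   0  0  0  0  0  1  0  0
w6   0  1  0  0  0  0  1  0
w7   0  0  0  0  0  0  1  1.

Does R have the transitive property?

Transitive: no — w0 R w4 and w4 R w5, but not w0 R w5.

No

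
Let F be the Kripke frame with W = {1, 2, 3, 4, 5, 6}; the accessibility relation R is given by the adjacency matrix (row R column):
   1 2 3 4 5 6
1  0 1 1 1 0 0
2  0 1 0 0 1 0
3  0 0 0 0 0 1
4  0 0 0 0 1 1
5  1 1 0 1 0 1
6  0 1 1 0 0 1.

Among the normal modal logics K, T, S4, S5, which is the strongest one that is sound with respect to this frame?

Reflexive (axiom T): no — 1 is not related to itself.
Transitive (axiom 4): no — 1 R 2 and 2 R 5, but not 1 R 5.
Euclidean (axiom 5): no — 1 R 2 and 1 R 3, but not 2 R 3.
So F validates K; T would additionally require R to be reflexive. The strongest is K.

K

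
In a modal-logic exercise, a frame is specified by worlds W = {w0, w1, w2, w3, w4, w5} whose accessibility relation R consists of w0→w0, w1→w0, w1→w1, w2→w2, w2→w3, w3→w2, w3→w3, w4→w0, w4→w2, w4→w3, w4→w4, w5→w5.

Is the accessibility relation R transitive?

Yes

Transitive: yes — every two-step R-path is closed by a direct edge.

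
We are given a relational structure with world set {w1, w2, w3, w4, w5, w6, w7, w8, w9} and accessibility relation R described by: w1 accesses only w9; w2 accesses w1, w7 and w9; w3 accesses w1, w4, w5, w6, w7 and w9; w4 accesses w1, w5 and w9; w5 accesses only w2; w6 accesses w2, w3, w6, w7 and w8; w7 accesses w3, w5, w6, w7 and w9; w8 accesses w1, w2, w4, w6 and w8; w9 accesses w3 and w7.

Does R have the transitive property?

No

Transitive: no — w1 R w9 and w9 R w3, but not w1 R w3.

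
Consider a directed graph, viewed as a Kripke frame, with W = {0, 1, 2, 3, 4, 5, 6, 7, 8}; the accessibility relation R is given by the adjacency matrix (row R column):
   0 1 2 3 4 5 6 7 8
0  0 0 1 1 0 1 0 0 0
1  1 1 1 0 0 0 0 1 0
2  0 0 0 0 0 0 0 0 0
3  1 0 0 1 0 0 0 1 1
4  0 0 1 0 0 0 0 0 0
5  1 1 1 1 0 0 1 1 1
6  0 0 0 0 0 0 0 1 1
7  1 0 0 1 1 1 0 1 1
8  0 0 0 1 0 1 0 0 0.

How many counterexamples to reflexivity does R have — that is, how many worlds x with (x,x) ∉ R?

Enumerating: 0, 2, 4, 5, 6, 8.

6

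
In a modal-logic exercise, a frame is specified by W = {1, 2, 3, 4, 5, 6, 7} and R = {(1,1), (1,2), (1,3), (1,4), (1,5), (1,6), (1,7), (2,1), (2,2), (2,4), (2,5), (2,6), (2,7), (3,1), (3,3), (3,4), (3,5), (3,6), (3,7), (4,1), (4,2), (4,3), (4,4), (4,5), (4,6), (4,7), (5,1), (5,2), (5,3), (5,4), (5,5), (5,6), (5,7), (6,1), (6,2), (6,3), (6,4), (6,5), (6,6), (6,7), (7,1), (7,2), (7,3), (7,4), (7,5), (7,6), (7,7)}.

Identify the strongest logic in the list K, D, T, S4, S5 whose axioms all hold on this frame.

T

Serial (axiom D): yes — every world has a successor (e.g. 1 R 1).
Reflexive (axiom T): yes — every world is R-related to itself.
Transitive (axiom 4): no — 2 R 1 and 1 R 3, but not 2 R 3.
Euclidean (axiom 5): no — 1 R 2 and 1 R 3, but not 2 R 3.
So F validates K, D, T; S4 would additionally require R to be transitive. The strongest is T.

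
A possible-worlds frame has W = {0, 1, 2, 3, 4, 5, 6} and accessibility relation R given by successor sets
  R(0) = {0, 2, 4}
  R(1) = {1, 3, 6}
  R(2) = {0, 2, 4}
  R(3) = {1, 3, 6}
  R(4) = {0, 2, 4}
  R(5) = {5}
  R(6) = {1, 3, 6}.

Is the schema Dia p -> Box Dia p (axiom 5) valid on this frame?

By correspondence theory, 5 is valid on a frame iff R is Euclidean.
Euclidean: yes — any two successors of a common world are R-related.

Yes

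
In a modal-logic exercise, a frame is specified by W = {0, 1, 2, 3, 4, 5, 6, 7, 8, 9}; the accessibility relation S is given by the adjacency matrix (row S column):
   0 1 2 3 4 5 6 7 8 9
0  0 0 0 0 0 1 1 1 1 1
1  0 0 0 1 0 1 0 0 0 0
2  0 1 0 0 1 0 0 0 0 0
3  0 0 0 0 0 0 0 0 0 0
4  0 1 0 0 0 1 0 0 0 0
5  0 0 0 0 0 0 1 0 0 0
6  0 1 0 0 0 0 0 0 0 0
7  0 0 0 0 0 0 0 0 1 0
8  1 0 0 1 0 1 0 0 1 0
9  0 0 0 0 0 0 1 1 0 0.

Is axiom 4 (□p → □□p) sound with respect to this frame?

No

Axiom 4 corresponds to the accessibility relation being transitive.
Transitive: no — 0 S 6 and 6 S 1, but not 0 S 1.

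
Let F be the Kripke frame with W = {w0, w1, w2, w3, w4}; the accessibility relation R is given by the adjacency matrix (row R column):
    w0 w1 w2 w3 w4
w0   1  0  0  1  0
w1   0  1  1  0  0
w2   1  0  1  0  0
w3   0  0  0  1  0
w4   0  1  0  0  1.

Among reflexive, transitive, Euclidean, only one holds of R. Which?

reflexive

Reflexive: yes — every world is R-related to itself.
Transitive: no — w1 R w2 and w2 R w0, but not w1 R w0.
Euclidean: no — w0 R w3 and w0 R w0, but not w3 R w0.
Only reflexive holds.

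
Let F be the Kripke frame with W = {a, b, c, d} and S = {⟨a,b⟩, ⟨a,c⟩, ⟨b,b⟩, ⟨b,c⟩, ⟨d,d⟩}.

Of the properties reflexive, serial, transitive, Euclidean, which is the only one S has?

Reflexive: no — a is not related to itself.
Serial: no — c has no S-successor.
Transitive: yes — every two-step S-path is closed by a direct edge.
Euclidean: no — a S c and a S b, but not c S b.
Only transitive holds.

transitive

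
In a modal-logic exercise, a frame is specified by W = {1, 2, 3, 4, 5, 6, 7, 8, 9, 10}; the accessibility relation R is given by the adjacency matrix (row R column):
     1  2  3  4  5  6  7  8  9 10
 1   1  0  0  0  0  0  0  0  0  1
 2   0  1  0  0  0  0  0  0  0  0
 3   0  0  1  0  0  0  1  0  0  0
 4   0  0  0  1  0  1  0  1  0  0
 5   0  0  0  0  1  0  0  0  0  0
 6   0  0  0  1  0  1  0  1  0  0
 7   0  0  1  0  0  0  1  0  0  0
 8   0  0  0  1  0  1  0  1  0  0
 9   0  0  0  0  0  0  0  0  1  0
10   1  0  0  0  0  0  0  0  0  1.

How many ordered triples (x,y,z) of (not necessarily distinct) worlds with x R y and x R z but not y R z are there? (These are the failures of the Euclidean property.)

R is Euclidean; there are no such tuples.

0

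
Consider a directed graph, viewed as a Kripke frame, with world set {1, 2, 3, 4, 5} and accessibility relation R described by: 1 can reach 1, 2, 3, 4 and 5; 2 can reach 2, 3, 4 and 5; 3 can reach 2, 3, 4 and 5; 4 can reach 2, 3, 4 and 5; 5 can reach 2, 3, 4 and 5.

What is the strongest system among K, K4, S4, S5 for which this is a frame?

S4

Transitive (axiom 4): yes — every two-step R-path is closed by a direct edge.
Reflexive (axiom T): yes — every world is R-related to itself.
Euclidean (axiom 5): no — 1 R 2 and 1 R 1, but not 2 R 1.
So F validates K, K4, S4; S5 would additionally require R to be Euclidean. The strongest is S4.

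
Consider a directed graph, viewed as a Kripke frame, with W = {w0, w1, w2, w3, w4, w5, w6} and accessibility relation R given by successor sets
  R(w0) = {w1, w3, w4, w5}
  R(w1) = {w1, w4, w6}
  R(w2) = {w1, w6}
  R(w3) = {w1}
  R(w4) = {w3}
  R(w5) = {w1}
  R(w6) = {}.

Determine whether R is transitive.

Transitive: no — w0 R w1 and w1 R w6, but not w0 R w6.

No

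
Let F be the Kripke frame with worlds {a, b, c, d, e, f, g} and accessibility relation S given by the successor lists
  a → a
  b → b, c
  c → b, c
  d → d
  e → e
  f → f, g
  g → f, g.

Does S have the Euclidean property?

Euclidean: yes — any two successors of a common world are S-related.

Yes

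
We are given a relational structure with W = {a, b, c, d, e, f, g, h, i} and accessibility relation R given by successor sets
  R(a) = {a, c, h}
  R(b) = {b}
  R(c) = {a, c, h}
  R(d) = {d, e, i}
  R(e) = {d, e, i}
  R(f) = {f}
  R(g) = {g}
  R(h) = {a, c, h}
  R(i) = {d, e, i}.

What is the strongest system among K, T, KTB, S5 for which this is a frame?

Reflexive (axiom T): yes — every world is R-related to itself.
Symmetric (axiom B): yes — every pair in R has its reverse in R.
Euclidean (axiom 5): yes — any two successors of a common world are R-related.
So F validates K, T, KTB, S5. The strongest is S5.

S5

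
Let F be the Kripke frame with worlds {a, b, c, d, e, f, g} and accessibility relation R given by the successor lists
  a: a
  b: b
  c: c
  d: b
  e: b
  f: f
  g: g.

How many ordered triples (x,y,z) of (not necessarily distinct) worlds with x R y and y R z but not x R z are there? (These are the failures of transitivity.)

R is transitive; there are no such tuples.

0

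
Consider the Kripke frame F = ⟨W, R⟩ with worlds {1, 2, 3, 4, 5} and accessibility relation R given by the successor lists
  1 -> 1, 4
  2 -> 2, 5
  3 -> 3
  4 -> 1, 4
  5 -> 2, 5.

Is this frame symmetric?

Yes

Symmetric: yes — every pair in R has its reverse in R.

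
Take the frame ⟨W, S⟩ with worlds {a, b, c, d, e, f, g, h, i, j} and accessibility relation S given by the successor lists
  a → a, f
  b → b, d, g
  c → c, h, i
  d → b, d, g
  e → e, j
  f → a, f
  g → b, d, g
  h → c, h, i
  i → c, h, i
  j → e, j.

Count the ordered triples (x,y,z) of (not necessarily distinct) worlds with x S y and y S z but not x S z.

S is transitive; there are no such tuples.

0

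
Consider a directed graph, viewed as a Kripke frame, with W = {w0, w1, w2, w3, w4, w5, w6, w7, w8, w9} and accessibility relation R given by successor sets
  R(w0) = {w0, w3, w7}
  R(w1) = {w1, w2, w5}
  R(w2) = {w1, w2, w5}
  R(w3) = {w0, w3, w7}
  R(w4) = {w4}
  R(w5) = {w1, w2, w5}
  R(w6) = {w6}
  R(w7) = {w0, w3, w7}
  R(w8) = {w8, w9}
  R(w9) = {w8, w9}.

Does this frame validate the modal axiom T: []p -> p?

Yes

The schema T characterises exactly the reflexive frames.
Reflexive: yes — every world is R-related to itself.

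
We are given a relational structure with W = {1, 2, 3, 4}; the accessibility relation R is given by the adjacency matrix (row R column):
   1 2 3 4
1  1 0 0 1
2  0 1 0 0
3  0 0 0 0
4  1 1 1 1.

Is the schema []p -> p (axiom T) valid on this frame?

No

Axiom T corresponds to the accessibility relation being reflexive.
Reflexive: no — 3 is not related to itself.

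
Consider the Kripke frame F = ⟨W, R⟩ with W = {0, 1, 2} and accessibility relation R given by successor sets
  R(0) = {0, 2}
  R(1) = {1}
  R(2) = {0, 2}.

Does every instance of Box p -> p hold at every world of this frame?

Yes

Axiom T corresponds to the accessibility relation being reflexive.
Reflexive: yes — every world is R-related to itself.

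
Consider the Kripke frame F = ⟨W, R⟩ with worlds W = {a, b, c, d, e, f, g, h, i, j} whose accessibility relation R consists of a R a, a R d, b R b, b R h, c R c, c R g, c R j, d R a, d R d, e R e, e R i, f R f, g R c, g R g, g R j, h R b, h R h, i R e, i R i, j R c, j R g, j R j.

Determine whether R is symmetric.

Yes

Symmetric: yes — every pair in R has its reverse in R.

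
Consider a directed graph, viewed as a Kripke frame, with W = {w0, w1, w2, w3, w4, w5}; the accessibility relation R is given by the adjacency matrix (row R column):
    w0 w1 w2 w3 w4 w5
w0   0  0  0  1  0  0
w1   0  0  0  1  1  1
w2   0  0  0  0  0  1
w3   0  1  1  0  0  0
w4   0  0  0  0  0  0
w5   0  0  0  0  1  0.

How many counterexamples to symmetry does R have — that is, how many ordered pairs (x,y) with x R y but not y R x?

6

Enumerating: (w0,w3), (w1,w4), (w1,w5), (w2,w5), (w3,w2), (w5,w4).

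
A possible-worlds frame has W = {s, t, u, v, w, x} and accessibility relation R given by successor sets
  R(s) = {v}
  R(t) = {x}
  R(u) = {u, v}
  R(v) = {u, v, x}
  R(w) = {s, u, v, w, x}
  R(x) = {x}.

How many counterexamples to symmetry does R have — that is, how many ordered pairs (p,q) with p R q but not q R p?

7

Enumerating: (s,v), (t,x), (v,x), (w,s), (w,u), (w,v), (w,x).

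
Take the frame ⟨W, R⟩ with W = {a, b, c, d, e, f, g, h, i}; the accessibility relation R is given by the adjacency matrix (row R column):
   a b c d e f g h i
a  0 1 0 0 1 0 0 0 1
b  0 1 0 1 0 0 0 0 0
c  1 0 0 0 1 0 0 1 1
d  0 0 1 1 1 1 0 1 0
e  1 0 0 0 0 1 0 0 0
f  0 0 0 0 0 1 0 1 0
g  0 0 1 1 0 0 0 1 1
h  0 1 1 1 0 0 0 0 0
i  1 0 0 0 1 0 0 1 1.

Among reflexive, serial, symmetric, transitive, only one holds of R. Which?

Reflexive: no — a is not related to itself.
Serial: yes — every world has a successor (e.g. a R b).
Symmetric: no — a R b but not b R a.
Transitive: no — a R b and b R d, but not a R d.
Only serial holds.

serial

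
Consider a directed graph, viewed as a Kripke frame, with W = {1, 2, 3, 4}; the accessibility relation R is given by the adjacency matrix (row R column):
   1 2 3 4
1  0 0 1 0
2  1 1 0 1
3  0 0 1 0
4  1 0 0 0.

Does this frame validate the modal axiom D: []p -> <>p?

By correspondence theory, D is valid on a frame iff R is serial.
Serial: yes — every world has a successor (e.g. 1 R 3).

Yes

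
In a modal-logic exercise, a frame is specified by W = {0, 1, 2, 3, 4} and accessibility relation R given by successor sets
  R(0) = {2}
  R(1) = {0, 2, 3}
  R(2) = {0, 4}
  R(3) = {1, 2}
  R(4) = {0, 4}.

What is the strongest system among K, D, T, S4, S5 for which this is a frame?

Serial (axiom D): yes — every world has a successor (e.g. 0 R 2).
Reflexive (axiom T): no — 0 is not related to itself.
Transitive (axiom 4): no — 0 R 2 and 2 R 4, but not 0 R 4.
Euclidean (axiom 5): no — 1 R 0 and 1 R 3, but not 0 R 3.
So F validates K, D; T would additionally require R to be reflexive. The strongest is D.

D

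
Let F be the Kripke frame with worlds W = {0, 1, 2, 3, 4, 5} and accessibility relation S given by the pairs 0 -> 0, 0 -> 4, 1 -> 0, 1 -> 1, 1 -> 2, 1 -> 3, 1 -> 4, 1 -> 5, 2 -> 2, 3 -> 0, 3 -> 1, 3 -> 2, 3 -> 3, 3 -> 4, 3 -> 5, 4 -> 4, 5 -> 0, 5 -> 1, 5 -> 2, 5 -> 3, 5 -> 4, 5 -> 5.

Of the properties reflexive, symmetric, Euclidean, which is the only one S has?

Reflexive: yes — every world is S-related to itself.
Symmetric: no — 0 S 4 but not 4 S 0.
Euclidean: no — 1 S 0 and 1 S 2, but not 0 S 2.
Only reflexive holds.

reflexive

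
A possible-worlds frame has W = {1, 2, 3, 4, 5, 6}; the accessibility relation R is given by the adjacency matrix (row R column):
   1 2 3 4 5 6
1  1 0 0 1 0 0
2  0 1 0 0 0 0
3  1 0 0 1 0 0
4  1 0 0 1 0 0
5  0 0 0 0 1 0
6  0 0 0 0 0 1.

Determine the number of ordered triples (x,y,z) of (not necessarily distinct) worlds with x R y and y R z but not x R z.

0

R is transitive; there are no such tuples.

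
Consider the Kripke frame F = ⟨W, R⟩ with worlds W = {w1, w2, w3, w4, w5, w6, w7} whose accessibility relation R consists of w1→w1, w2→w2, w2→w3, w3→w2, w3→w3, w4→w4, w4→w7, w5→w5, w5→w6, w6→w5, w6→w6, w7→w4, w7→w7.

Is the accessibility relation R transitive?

Transitive: yes — every two-step R-path is closed by a direct edge.

Yes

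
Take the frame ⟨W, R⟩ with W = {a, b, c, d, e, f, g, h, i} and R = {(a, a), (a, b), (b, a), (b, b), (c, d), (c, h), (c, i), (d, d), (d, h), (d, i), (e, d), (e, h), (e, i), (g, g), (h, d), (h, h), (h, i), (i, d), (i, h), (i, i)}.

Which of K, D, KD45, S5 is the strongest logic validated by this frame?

K

Serial (axiom D): no — f has no R-successor.
Euclidean (axiom 5): yes — any two successors of a common world are R-related.
Transitive (axiom 4): yes — every two-step R-path is closed by a direct edge.
Reflexive (axiom T): no — c is not related to itself.
So F validates K; D would additionally require R to be serial. The strongest is K.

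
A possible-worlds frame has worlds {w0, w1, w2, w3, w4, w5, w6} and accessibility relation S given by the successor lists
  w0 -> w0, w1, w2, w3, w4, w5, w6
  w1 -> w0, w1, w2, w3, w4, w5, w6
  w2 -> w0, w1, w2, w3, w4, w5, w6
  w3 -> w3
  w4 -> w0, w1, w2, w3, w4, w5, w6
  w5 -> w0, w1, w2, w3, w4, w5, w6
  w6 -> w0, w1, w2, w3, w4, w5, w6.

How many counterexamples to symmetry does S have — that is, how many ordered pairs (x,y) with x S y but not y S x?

Enumerating: (w0,w3), (w1,w3), (w2,w3), (w4,w3), (w5,w3), (w6,w3).

6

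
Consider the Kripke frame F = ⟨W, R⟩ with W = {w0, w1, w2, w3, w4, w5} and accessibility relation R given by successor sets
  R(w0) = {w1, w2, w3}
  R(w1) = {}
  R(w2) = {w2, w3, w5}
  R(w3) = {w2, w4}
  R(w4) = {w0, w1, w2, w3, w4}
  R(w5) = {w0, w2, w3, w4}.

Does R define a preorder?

No

Reflexive: no — w0 is not related to itself.
Transitive: no — w0 R w2 and w2 R w5, but not w0 R w5.
So R is not a preorder.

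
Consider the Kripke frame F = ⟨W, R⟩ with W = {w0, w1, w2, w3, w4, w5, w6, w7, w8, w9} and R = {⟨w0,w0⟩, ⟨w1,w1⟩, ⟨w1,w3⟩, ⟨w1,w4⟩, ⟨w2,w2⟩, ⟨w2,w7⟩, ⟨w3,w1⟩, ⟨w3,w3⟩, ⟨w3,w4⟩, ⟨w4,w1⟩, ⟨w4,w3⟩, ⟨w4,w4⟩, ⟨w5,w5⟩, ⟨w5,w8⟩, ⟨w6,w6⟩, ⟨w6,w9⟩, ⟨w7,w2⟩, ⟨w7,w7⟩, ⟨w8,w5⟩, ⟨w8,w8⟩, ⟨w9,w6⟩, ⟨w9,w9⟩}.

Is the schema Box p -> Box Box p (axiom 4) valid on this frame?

The schema 4 characterises exactly the transitive frames.
Transitive: yes — every two-step R-path is closed by a direct edge.

Yes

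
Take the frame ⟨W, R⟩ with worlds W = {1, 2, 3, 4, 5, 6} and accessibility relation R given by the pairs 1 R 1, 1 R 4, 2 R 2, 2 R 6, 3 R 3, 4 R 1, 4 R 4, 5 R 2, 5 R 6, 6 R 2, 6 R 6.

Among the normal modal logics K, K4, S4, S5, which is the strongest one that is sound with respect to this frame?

Transitive (axiom 4): yes — every two-step R-path is closed by a direct edge.
Reflexive (axiom T): no — 5 is not related to itself.
Euclidean (axiom 5): yes — any two successors of a common world are R-related.
So F validates K, K4; S4 would additionally require R to be reflexive. The strongest is K4.

K4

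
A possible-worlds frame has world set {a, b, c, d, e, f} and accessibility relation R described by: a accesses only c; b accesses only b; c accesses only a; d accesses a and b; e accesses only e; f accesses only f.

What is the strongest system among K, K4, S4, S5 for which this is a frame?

K

Transitive (axiom 4): no — d R a and a R c, but not d R c.
Reflexive (axiom T): no — a is not related to itself.
Euclidean (axiom 5): no — d R a and d R b, but not a R b.
So F validates K; K4 would additionally require R to be transitive. The strongest is K.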